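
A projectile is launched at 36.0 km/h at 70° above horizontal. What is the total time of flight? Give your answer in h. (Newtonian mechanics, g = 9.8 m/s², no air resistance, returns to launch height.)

v₀ = 36.0 km/h × 0.2777777777777778 = 10.0 m/s
T = 2 × v₀ × sin(θ) / g = 2 × 10.0 × sin(70°) / 9.8 = 2 × 10.0 × 0.939693 / 9.8 = 1.91774 s
T = 1.91774 s / 3600.0 = 0.0005327 h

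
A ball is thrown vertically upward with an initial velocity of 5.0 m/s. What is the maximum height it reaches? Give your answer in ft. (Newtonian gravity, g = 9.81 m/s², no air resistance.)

h_max = v₀² / (2g) = 5.0² / (2 × 9.81) = 25.0 / 19.62 = 1.27421 m
h_max = 1.27421 m / 0.3048 = 4.18 ft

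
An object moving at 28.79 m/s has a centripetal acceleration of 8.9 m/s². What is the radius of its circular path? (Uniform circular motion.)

r = v²/a_c = 28.79²/8.9 = 93.13 m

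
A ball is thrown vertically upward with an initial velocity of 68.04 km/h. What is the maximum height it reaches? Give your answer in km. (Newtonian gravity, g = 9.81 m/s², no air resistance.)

v₀ = 68.04 km/h × 0.2777777777777778 = 18.9 m/s
h_max = v₀² / (2g) = 18.9² / (2 × 9.81) = 357.21 / 19.62 = 18.2064 m
h_max = 18.2064 m / 1000.0 = 0.01821 km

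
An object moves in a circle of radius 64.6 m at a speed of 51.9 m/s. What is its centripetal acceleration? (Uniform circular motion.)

a_c = v²/r = 51.9²/64.6 = 2693.61/64.6 = 41.7 m/s²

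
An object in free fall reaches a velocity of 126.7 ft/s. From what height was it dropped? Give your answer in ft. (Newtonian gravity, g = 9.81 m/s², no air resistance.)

v = 126.7 ft/s × 0.3048 = 38.6182 m/s
h = v² / (2g) = 38.6182² / (2 × 9.81) = 76.0125 m
h = 76.0125 m / 0.3048 = 249.4 ft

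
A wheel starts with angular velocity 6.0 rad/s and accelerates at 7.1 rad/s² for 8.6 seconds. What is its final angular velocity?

ω = ω₀ + αt = 6.0 + 7.1 × 8.6 = 67.06 rad/s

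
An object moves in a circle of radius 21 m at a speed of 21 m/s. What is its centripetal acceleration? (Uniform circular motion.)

a_c = v²/r = 21²/21 = 441/21 = 21.0 m/s²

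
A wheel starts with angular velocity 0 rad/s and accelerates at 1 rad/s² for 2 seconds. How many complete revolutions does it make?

θ = ω₀t + ½αt² = 0×2 + ½×1×2² = 2.0 rad
Total revolutions = θ/(2π) = 2.0/(2π) = 0.32
Complete revolutions = ⌊0.32⌋ = 0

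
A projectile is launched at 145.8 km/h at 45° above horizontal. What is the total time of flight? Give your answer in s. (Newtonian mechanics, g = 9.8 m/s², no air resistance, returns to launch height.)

v₀ = 145.8 km/h × 0.2777777777777778 = 40.5 m/s
T = 2 × v₀ × sin(θ) / g = 2 × 40.5 × sin(45°) / 9.8 = 2 × 40.5 × 0.707107 / 9.8 = 5.844 s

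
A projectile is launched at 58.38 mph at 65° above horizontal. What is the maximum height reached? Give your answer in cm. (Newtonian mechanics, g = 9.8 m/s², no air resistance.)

v₀ = 58.38 mph × 0.44704 = 26.0982 m/s
H = v₀² × sin²(θ) / (2g) = 26.0982² × sin(65°)² / (2 × 9.8) = 681.116 × 0.821394 / 19.6 = 28.5441 m
H = 28.5441 m / 0.01 = 2854 cm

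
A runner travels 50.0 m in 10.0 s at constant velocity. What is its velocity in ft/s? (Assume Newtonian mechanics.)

v = d / t = 50.0 / 10.0 = 5.0 m/s
v = 5.0 m/s / 0.3048 = 16.4 ft/s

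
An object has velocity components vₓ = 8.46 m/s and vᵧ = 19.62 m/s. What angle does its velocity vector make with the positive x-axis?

θ = arctan(vᵧ/vₓ) = arctan(19.62/8.46) = 66.67°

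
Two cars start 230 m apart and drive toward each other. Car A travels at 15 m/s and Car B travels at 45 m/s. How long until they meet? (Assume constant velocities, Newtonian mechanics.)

Combined speed: v_combined = 15 + 45 = 60 m/s
Time to meet: t = d/v_combined = 230/60 = 3.83 s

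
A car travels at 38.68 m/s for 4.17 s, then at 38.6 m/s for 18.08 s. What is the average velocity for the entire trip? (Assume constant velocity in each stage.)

d₁ = v₁t₁ = 38.68 × 4.17 = 161.2956 m
d₂ = v₂t₂ = 38.6 × 18.08 = 697.888 m
d_total = 859.1836 m, t_total = 22.25 s
v_avg = d_total/t_total = 859.1836/22.25 = 38.61 m/s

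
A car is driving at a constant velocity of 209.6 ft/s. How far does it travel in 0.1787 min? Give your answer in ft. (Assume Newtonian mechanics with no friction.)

v = 209.6 ft/s × 0.3048 = 63.8861 m/s
t = 0.1787 min × 60.0 = 10.722 s
d = v × t = 63.8861 × 10.722 = 684.987 m
d = 684.987 m / 0.3048 = 2247 ft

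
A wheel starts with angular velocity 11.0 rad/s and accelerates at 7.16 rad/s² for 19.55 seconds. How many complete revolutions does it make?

θ = ω₀t + ½αt² = 11.0×19.55 + ½×7.16×19.55² = 1583.33495 rad
Total revolutions = θ/(2π) = 1583.33495/(2π) = 251.996
Complete revolutions = ⌊251.996⌋ = 251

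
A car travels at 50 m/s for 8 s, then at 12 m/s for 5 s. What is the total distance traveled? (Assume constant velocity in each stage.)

d₁ = v₁t₁ = 50 × 8 = 400 m
d₂ = v₂t₂ = 12 × 5 = 60 m
d_total = 400 + 60 = 460 m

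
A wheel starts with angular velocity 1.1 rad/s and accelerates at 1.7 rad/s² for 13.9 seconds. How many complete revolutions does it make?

θ = ω₀t + ½αt² = 1.1×13.9 + ½×1.7×13.9² = 179.5185 rad
Total revolutions = θ/(2π) = 179.5185/(2π) = 28.57
Complete revolutions = ⌊28.57⌋ = 28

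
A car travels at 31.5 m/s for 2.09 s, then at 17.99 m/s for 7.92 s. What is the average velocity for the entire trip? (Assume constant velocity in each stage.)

d₁ = v₁t₁ = 31.5 × 2.09 = 65.835 m
d₂ = v₂t₂ = 17.99 × 7.92 = 142.4808 m
d_total = 208.3158 m, t_total = 10.01 s
v_avg = d_total/t_total = 208.3158/10.01 = 20.81 m/s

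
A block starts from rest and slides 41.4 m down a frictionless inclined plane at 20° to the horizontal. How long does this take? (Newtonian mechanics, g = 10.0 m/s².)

a = g sin(θ) = 10.0 × sin(20°) = 3.4202 m/s²
t = √(2d/a) = √(2 × 41.4 / 3.4202) = 4.92 s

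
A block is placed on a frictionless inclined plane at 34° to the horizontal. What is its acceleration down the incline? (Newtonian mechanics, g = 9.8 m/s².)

a = g sin(θ) = 9.8 × sin(34°) = 9.8 × 0.5592 = 5.48 m/s²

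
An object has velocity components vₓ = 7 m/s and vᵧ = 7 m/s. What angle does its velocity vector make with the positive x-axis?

θ = arctan(vᵧ/vₓ) = arctan(7/7) = 45.0°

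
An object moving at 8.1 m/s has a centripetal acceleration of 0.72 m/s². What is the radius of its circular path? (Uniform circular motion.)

r = v²/a_c = 8.1²/0.72 = 91.12 m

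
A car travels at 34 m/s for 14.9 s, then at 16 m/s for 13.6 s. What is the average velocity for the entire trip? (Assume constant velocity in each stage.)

d₁ = v₁t₁ = 34 × 14.9 = 506.6 m
d₂ = v₂t₂ = 16 × 13.6 = 217.6 m
d_total = 724.2 m, t_total = 28.5 s
v_avg = d_total/t_total = 724.2/28.5 = 25.41 m/s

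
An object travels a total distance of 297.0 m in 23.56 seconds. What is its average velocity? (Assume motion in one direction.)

v_avg = Δd / Δt = 297.0 / 23.56 = 12.61 m/s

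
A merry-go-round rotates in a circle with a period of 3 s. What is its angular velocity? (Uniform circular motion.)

ω = 2π/T = 2π/3 = 2.0944 rad/s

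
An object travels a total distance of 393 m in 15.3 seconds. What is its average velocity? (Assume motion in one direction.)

v_avg = Δd / Δt = 393 / 15.3 = 25.69 m/s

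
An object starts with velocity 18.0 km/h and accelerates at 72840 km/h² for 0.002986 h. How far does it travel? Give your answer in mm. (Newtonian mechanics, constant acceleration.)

v₀ = 18.0 km/h × 0.2777777777777778 = 5.0 m/s
a = 72840 km/h² × 7.716049382716049e-05 = 5.62037 m/s²
t = 0.002986 h × 3600.0 = 10.7496 s
d = v₀ × t + ½ × a × t² = 5.0 × 10.7496 + 0.5 × 5.62037 × 10.7496² = 378.476 m
d = 378.476 m / 0.001 = 378500 mm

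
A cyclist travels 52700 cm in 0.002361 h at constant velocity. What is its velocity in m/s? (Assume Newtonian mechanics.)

d = 52700 cm × 0.01 = 527.0 m
t = 0.002361 h × 3600.0 = 8.4996 s
v = d / t = 527.0 / 8.4996 = 62.0 m/s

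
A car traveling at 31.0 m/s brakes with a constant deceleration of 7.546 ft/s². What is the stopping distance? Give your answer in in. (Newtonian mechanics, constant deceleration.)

a = 7.546 ft/s² × 0.3048 = 2.30002 m/s²
d = v₀² / (2a) = 31.0² / (2 × 2.30002) = 961.0 / 4.60004 = 208.911 m
d = 208.911 m / 0.0254 = 8225 in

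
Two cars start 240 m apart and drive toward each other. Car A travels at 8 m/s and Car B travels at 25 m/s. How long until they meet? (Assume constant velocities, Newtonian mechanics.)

Combined speed: v_combined = 8 + 25 = 33 m/s
Time to meet: t = d/v_combined = 240/33 = 7.27 s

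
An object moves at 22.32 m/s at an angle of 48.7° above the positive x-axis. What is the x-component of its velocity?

vₓ = v cos(θ) = 22.32 × cos(48.7°) = 14.73 m/s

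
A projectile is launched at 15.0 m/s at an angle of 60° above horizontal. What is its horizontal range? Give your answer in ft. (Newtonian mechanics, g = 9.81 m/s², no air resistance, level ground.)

R = v₀² × sin(2θ) / g = 15.0² × sin(2 × 60°) / 9.81 = 225.0 × 0.866025 / 9.81 = 19.863 m
R = 19.863 m / 0.3048 = 65.17 ft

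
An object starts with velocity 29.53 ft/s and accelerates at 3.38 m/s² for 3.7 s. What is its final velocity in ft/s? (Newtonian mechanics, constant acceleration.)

v₀ = 29.53 ft/s × 0.3048 = 9.00074 m/s
v = v₀ + a × t = 9.00074 + 3.38 × 3.7 = 21.5067 m/s
v = 21.5067 m/s / 0.3048 = 70.56 ft/s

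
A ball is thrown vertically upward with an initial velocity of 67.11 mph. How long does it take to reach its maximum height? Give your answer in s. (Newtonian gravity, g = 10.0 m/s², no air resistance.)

v₀ = 67.11 mph × 0.44704 = 30.0009 m/s
t_up = v₀ / g = 30.0009 / 10.0 = 3.0 s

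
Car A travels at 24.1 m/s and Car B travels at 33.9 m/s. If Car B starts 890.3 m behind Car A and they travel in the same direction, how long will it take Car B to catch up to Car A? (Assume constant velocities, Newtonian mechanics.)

Relative speed: v_rel = 33.9 - 24.1 = 9.8 m/s
Time to catch: t = d₀/v_rel = 890.3/9.8 = 90.85 s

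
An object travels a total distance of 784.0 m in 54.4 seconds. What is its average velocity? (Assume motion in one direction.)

v_avg = Δd / Δt = 784.0 / 54.4 = 14.41 m/s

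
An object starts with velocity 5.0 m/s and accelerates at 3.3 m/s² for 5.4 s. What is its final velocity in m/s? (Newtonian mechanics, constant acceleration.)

v = v₀ + a × t = 5.0 + 3.3 × 5.4 = 22.82 m/s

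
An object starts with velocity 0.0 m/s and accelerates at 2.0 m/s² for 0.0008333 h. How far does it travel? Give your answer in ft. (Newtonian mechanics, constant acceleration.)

t = 0.0008333 h × 3600.0 = 2.99988 s
d = v₀ × t + ½ × a × t² = 0.0 × 2.99988 + 0.5 × 2.0 × 2.99988² = 8.99928 m
d = 8.99928 m / 0.3048 = 29.53 ft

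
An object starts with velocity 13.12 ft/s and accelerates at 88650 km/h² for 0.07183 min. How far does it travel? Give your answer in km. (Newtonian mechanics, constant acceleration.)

v₀ = 13.12 ft/s × 0.3048 = 3.99898 m/s
a = 88650 km/h² × 7.716049382716049e-05 = 6.84028 m/s²
t = 0.07183 min × 60.0 = 4.3098 s
d = v₀ × t + ½ × a × t² = 3.99898 × 4.3098 + 0.5 × 6.84028 × 4.3098² = 80.7618 m
d = 80.7618 m / 1000.0 = 0.08076 km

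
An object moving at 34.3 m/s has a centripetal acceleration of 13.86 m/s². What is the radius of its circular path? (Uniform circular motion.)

r = v²/a_c = 34.3²/13.86 = 84.88 m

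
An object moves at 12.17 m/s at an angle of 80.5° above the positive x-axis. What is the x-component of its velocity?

vₓ = v cos(θ) = 12.17 × cos(80.5°) = 2.01 m/s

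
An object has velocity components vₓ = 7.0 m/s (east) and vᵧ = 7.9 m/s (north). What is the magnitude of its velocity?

|v| = √(vₓ² + vᵧ²) = √(7.0² + 7.9²) = √(111.41) = 10.56 m/s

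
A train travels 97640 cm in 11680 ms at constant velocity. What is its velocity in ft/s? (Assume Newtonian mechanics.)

d = 97640 cm × 0.01 = 976.4 m
t = 11680 ms × 0.001 = 11.68 s
v = d / t = 976.4 / 11.68 = 83.5959 m/s
v = 83.5959 m/s / 0.3048 = 274.3 ft/s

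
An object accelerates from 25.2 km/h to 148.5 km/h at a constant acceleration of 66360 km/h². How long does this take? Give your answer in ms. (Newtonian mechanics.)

v₀ = 25.2 km/h × 0.2777777777777778 = 7.0 m/s
v = 148.5 km/h × 0.2777777777777778 = 41.25 m/s
a = 66360 km/h² × 7.716049382716049e-05 = 5.12037 m/s²
t = (v - v₀) / a = (41.25 - 7.0) / 5.12037 = 6.68897 s
t = 6.68897 s / 0.001 = 6689 ms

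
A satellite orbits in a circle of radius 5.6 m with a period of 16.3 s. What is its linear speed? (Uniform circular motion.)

v = 2πr/T = 2π×5.6/16.3 = 2.16 m/s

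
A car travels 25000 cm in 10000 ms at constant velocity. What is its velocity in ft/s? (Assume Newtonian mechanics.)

d = 25000 cm × 0.01 = 250.0 m
t = 10000 ms × 0.001 = 10.0 s
v = d / t = 250.0 / 10.0 = 25.0 m/s
v = 25.0 m/s / 0.3048 = 82.02 ft/s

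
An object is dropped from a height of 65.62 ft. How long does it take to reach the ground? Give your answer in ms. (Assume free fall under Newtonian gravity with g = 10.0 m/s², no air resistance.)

h = 65.62 ft × 0.3048 = 20.001 m
t = √(2h/g) = √(2 × 20.001 / 10.0) = 2.00005 s
t = 2.00005 s / 0.001 = 2000 ms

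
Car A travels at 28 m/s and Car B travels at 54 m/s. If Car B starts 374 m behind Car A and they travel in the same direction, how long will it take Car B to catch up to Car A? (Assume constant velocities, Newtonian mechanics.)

Relative speed: v_rel = 54 - 28 = 26 m/s
Time to catch: t = d₀/v_rel = 374/26 = 14.38 s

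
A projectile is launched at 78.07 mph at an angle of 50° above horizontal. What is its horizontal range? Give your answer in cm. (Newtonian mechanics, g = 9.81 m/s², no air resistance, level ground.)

v₀ = 78.07 mph × 0.44704 = 34.9004 m/s
R = v₀² × sin(2θ) / g = 34.9004² × sin(2 × 50°) / 9.81 = 1218.04 × 0.984808 / 9.81 = 122.277 m
R = 122.277 m / 0.01 = 12230 cm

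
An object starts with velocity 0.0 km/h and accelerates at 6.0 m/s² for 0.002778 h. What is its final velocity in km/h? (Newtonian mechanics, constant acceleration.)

v₀ = 0.0 km/h × 0.2777777777777778 = 0.0 m/s
t = 0.002778 h × 3600.0 = 10.0008 s
v = v₀ + a × t = 0.0 + 6.0 × 10.0008 = 60.0048 m/s
v = 60.0048 m/s / 0.2777777777777778 = 216.0 km/h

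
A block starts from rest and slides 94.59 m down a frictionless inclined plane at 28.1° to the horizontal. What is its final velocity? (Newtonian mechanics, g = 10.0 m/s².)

a = g sin(θ) = 10.0 × sin(28.1°) = 4.7101 m/s²
v = √(2ad) = √(2 × 4.7101 × 94.59) = 29.85 m/s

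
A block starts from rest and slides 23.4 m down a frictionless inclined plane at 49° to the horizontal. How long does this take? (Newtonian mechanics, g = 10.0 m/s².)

a = g sin(θ) = 10.0 × sin(49°) = 7.5471 m/s²
t = √(2d/a) = √(2 × 23.4 / 7.5471) = 2.49 s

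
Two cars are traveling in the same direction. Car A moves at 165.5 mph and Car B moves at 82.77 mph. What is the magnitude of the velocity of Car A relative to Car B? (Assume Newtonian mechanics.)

v_rel = |v_A - v_B| = |165.5 - 82.77| = 82.73 mph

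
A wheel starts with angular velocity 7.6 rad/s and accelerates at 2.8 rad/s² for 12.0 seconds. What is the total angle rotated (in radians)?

θ = ω₀t + ½αt² = 7.6×12.0 + ½×2.8×12.0² = 292.8 rad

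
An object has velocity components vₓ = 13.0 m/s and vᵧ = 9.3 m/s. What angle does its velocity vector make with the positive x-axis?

θ = arctan(vᵧ/vₓ) = arctan(9.3/13.0) = 35.58°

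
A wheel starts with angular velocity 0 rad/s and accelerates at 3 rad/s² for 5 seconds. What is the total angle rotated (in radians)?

θ = ω₀t + ½αt² = 0×5 + ½×3×5² = 37.5 rad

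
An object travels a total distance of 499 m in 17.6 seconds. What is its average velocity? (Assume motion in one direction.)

v_avg = Δd / Δt = 499 / 17.6 = 28.35 m/s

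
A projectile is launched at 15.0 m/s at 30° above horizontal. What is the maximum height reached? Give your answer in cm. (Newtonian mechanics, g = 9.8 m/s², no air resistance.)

H = v₀² × sin²(θ) / (2g) = 15.0² × sin(30°)² / (2 × 9.8) = 225.0 × 0.25 / 19.6 = 2.8699 m
H = 2.8699 m / 0.01 = 287.0 cm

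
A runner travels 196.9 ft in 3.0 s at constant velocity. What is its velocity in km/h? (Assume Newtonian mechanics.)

d = 196.9 ft × 0.3048 = 60.0151 m
v = d / t = 60.0151 / 3.0 = 20.005 m/s
v = 20.005 m/s / 0.2777777777777778 = 72.02 km/h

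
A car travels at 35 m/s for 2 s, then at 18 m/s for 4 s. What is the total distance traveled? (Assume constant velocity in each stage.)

d₁ = v₁t₁ = 35 × 2 = 70 m
d₂ = v₂t₂ = 18 × 4 = 72 m
d_total = 70 + 72 = 142 m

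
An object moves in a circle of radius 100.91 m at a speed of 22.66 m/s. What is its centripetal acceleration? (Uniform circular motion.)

a_c = v²/r = 22.66²/100.91 = 513.4756/100.91 = 5.09 m/s²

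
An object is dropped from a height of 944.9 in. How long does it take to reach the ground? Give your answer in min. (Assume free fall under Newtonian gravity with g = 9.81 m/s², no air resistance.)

h = 944.9 in × 0.0254 = 24.0005 m
t = √(2h/g) = √(2 × 24.0005 / 9.81) = 2.21203 s
t = 2.21203 s / 60.0 = 0.03687 min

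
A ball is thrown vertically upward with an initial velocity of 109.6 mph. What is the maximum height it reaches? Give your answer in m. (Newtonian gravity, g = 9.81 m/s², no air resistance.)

v₀ = 109.6 mph × 0.44704 = 48.9956 m/s
h_max = v₀² / (2g) = 48.9956² / (2 × 9.81) = 2400.57 / 19.62 = 122.4 m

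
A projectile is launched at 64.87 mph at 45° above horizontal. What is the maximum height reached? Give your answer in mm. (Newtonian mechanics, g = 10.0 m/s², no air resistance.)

v₀ = 64.87 mph × 0.44704 = 28.9995 m/s
H = v₀² × sin²(θ) / (2g) = 28.9995² × sin(45°)² / (2 × 10.0) = 840.971 × 0.5 / 20.0 = 21.0243 m
H = 21.0243 m / 0.001 = 21020 mm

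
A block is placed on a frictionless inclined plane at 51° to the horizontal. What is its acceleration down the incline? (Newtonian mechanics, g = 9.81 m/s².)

a = g sin(θ) = 9.81 × sin(51°) = 9.81 × 0.7771 = 7.62 m/s²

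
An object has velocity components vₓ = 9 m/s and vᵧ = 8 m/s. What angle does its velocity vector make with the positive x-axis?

θ = arctan(vᵧ/vₓ) = arctan(8/9) = 41.63°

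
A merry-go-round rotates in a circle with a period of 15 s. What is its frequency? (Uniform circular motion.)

f = 1/T = 1/15 = 0.0667 Hz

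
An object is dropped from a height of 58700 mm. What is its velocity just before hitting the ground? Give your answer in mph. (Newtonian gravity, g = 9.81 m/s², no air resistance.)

h = 58700 mm × 0.001 = 58.7 m
v = √(2gh) = √(2 × 9.81 × 58.7) = 33.9366 m/s
v = 33.9366 m/s / 0.44704 = 75.91 mph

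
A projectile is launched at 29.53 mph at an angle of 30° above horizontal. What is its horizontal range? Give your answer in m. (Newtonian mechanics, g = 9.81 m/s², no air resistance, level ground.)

v₀ = 29.53 mph × 0.44704 = 13.2011 m/s
R = v₀² × sin(2θ) / g = 13.2011² × sin(2 × 30°) / 9.81 = 174.269 × 0.866025 / 9.81 = 15.38 m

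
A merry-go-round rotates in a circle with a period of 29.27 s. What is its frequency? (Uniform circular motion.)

f = 1/T = 1/29.27 = 0.0342 Hz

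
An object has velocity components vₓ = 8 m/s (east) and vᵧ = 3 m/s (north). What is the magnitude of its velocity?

|v| = √(vₓ² + vᵧ²) = √(8² + 3²) = √(73) = 8.54 m/s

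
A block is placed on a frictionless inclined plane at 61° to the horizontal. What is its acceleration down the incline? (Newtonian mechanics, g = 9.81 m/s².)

a = g sin(θ) = 9.81 × sin(61°) = 9.81 × 0.8746 = 8.58 m/s²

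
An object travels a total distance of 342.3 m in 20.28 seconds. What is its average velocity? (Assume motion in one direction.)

v_avg = Δd / Δt = 342.3 / 20.28 = 16.88 m/s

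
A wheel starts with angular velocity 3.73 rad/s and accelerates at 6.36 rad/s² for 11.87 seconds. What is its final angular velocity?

ω = ω₀ + αt = 3.73 + 6.36 × 11.87 = 79.22 rad/s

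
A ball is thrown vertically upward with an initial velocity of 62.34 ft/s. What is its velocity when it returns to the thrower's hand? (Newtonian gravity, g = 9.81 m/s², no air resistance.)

By conservation of energy (no air resistance), the ball returns to the throw height with the same speed as launch, but directed downward.
|v_ground| = v₀ = 62.34 ft/s
v_ground = 62.34 ft/s (downward)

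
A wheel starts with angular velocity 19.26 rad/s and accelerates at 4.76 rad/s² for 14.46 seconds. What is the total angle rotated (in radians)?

θ = ω₀t + ½αt² = 19.26×14.46 + ½×4.76×14.46² = 776.14 rad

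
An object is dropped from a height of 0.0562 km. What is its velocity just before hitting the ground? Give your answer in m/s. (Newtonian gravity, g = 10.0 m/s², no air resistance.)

h = 0.0562 km × 1000.0 = 56.2 m
v = √(2gh) = √(2 × 10.0 × 56.2) = 33.53 m/s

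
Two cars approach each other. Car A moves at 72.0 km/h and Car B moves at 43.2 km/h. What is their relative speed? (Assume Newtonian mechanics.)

v_rel = v_A + v_B = 72.0 + 43.2 = 115.2 km/h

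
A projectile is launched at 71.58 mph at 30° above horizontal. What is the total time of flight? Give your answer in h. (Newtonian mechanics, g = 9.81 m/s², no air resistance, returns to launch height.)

v₀ = 71.58 mph × 0.44704 = 31.9991 m/s
T = 2 × v₀ × sin(θ) / g = 2 × 31.9991 × sin(30°) / 9.81 = 2 × 31.9991 × 0.5 / 9.81 = 3.26189 s
T = 3.26189 s / 3600.0 = 0.0009061 h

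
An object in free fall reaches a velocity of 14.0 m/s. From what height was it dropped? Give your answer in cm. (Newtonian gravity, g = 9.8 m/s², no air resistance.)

h = v² / (2g) = 14.0² / (2 × 9.8) = 10.0 m
h = 10.0 m / 0.01 = 1000 cm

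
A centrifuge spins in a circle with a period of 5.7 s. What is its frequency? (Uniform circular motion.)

f = 1/T = 1/5.7 = 0.1754 Hz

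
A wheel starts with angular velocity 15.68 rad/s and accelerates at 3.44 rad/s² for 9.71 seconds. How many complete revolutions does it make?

θ = ω₀t + ½αt² = 15.68×9.71 + ½×3.44×9.71² = 314.421452 rad
Total revolutions = θ/(2π) = 314.421452/(2π) = 50.04
Complete revolutions = ⌊50.04⌋ = 50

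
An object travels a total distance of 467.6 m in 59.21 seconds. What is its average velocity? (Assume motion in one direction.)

v_avg = Δd / Δt = 467.6 / 59.21 = 7.9 m/s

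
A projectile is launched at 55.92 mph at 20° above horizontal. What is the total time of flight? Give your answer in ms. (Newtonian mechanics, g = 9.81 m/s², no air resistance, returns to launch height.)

v₀ = 55.92 mph × 0.44704 = 24.9985 m/s
T = 2 × v₀ × sin(θ) / g = 2 × 24.9985 × sin(20°) / 9.81 = 2 × 24.9985 × 0.34202 / 9.81 = 1.74312 s
T = 1.74312 s / 0.001 = 1743 ms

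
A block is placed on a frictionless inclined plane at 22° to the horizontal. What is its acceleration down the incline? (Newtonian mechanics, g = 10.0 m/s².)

a = g sin(θ) = 10.0 × sin(22°) = 10.0 × 0.3746 = 3.75 m/s²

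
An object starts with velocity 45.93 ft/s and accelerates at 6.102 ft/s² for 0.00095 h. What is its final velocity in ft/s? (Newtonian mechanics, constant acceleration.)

v₀ = 45.93 ft/s × 0.3048 = 13.9995 m/s
a = 6.102 ft/s² × 0.3048 = 1.85989 m/s²
t = 0.00095 h × 3600.0 = 3.42 s
v = v₀ + a × t = 13.9995 + 1.85989 × 3.42 = 20.3603 m/s
v = 20.3603 m/s / 0.3048 = 66.8 ft/s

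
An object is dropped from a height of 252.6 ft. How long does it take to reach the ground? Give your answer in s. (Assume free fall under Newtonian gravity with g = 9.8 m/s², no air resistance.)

h = 252.6 ft × 0.3048 = 76.9925 m
t = √(2h/g) = √(2 × 76.9925 / 9.8) = 3.964 s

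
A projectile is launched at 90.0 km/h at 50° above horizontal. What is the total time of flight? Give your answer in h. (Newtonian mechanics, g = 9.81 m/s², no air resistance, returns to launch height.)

v₀ = 90.0 km/h × 0.2777777777777778 = 25.0 m/s
T = 2 × v₀ × sin(θ) / g = 2 × 25.0 × sin(50°) / 9.81 = 2 × 25.0 × 0.766044 / 9.81 = 3.9044 s
T = 3.9044 s / 3600.0 = 0.001085 h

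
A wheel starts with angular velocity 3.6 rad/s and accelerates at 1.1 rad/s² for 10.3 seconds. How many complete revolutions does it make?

θ = ω₀t + ½αt² = 3.6×10.3 + ½×1.1×10.3² = 95.4295 rad
Total revolutions = θ/(2π) = 95.4295/(2π) = 15.19
Complete revolutions = ⌊15.19⌋ = 15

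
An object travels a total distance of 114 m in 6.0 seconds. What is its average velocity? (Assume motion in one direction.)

v_avg = Δd / Δt = 114 / 6.0 = 19.0 m/s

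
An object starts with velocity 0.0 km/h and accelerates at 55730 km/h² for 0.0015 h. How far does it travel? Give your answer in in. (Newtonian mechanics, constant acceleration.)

v₀ = 0.0 km/h × 0.2777777777777778 = 0.0 m/s
a = 55730 km/h² × 7.716049382716049e-05 = 4.30015 m/s²
t = 0.0015 h × 3600.0 = 5.4 s
d = v₀ × t + ½ × a × t² = 0.0 × 5.4 + 0.5 × 4.30015 × 5.4² = 62.6962 m
d = 62.6962 m / 0.0254 = 2468 in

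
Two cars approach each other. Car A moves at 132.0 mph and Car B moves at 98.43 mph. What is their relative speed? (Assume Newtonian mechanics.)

v_rel = v_A + v_B = 132.0 + 98.43 = 230.43 mph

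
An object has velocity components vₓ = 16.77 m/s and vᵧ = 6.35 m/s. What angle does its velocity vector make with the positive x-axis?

θ = arctan(vᵧ/vₓ) = arctan(6.35/16.77) = 20.74°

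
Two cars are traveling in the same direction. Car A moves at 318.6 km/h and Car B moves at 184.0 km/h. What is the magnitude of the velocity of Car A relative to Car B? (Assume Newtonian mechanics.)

v_rel = |v_A - v_B| = |318.6 - 184.0| = 134.6 km/h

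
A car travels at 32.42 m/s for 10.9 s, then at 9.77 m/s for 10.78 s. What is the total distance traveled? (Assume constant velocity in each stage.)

d₁ = v₁t₁ = 32.42 × 10.9 = 353.378 m
d₂ = v₂t₂ = 9.77 × 10.78 = 105.3206 m
d_total = 353.378 + 105.3206 = 458.7 m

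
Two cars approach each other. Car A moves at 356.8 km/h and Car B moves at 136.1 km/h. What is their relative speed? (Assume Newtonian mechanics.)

v_rel = v_A + v_B = 356.8 + 136.1 = 492.9 km/h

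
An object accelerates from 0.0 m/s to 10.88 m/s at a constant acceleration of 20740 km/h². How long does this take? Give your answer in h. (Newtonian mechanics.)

a = 20740 km/h² × 7.716049382716049e-05 = 1.60031 m/s²
t = (v - v₀) / a = (10.88 - 0.0) / 1.60031 = 6.79868 s
t = 6.79868 s / 3600.0 = 0.001889 h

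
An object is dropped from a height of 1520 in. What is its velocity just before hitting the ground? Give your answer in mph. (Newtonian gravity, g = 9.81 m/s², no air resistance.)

h = 1520 in × 0.0254 = 38.608 m
v = √(2gh) = √(2 × 9.81 × 38.608) = 27.5225 m/s
v = 27.5225 m/s / 0.44704 = 61.57 mph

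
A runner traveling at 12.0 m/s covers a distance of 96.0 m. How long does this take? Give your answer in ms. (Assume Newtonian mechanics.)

t = d / v = 96.0 / 12.0 = 8.0 s
t = 8.0 s / 0.001 = 8000 ms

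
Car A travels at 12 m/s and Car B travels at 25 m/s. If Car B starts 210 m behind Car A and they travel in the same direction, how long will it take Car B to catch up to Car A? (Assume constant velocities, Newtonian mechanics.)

Relative speed: v_rel = 25 - 12 = 13 m/s
Time to catch: t = d₀/v_rel = 210/13 = 16.15 s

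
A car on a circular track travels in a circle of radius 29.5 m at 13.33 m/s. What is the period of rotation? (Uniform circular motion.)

T = 2πr/v = 2π×29.5/13.33 = 13.91 s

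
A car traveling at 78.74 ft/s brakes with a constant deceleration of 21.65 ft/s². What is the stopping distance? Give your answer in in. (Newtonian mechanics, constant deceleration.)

v₀ = 78.74 ft/s × 0.3048 = 24.0 m/s
a = 21.65 ft/s² × 0.3048 = 6.59892 m/s²
d = v₀² / (2a) = 24.0² / (2 × 6.59892) = 576.0 / 13.1978 = 43.6436 m
d = 43.6436 m / 0.0254 = 1718 in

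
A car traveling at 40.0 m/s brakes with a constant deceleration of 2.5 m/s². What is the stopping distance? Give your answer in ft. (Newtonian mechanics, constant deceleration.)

d = v₀² / (2a) = 40.0² / (2 × 2.5) = 1600.0 / 5.0 = 320.0 m
d = 320.0 m / 0.3048 = 1050 ft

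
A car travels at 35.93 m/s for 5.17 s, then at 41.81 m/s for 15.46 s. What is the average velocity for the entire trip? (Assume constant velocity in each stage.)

d₁ = v₁t₁ = 35.93 × 5.17 = 185.7581 m
d₂ = v₂t₂ = 41.81 × 15.46 = 646.3826 m
d_total = 832.1407 m, t_total = 20.63 s
v_avg = d_total/t_total = 832.1407/20.63 = 40.34 m/s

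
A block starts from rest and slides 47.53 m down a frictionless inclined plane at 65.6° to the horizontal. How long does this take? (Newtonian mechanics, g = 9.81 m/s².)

a = g sin(θ) = 9.81 × sin(65.6°) = 8.9338 m/s²
t = √(2d/a) = √(2 × 47.53 / 8.9338) = 3.26 s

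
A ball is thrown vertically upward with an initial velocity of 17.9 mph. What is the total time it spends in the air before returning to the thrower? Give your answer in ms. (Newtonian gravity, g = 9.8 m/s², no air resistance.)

v₀ = 17.9 mph × 0.44704 = 8.00202 m/s
t_total = 2 × v₀ / g = 2 × 8.00202 / 9.8 = 1.63307 s
t_total = 1.63307 s / 0.001 = 1633 ms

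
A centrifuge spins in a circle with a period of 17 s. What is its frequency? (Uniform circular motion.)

f = 1/T = 1/17 = 0.0588 Hz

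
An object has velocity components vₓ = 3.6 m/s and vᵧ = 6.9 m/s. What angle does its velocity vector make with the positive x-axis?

θ = arctan(vᵧ/vₓ) = arctan(6.9/3.6) = 62.45°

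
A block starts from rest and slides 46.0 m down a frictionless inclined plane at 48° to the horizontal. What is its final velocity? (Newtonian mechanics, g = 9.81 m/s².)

a = g sin(θ) = 9.81 × sin(48°) = 7.2903 m/s²
v = √(2ad) = √(2 × 7.2903 × 46.0) = 25.9 m/s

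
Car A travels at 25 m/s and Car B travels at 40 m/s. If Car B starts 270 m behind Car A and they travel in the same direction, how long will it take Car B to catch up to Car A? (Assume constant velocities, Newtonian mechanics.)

Relative speed: v_rel = 40 - 25 = 15 m/s
Time to catch: t = d₀/v_rel = 270/15 = 18.0 s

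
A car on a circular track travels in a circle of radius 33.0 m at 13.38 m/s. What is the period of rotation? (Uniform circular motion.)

T = 2πr/v = 2π×33.0/13.38 = 15.5 s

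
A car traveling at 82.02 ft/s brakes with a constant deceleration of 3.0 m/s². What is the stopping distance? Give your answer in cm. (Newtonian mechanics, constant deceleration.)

v₀ = 82.02 ft/s × 0.3048 = 24.9997 m/s
d = v₀² / (2a) = 24.9997² / (2 × 3.0) = 624.985 / 6.0 = 104.164 m
d = 104.164 m / 0.01 = 10420 cm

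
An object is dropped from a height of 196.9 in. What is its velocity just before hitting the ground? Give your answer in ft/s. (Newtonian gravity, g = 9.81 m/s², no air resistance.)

h = 196.9 in × 0.0254 = 5.00126 m
v = √(2gh) = √(2 × 9.81 × 5.00126) = 9.90579 m/s
v = 9.90579 m/s / 0.3048 = 32.5 ft/s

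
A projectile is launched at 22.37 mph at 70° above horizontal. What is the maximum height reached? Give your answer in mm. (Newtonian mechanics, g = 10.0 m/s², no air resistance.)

v₀ = 22.37 mph × 0.44704 = 10.0003 m/s
H = v₀² × sin²(θ) / (2g) = 10.0003² × sin(70°)² / (2 × 10.0) = 100.006 × 0.883022 / 20.0 = 4.41537 m
H = 4.41537 m / 0.001 = 4415 mm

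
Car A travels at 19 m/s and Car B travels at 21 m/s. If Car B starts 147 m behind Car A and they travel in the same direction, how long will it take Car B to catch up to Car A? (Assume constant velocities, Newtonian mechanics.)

Relative speed: v_rel = 21 - 19 = 2 m/s
Time to catch: t = d₀/v_rel = 147/2 = 73.5 s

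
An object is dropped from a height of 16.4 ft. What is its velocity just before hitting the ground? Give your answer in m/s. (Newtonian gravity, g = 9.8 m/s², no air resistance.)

h = 16.4 ft × 0.3048 = 4.99872 m
v = √(2gh) = √(2 × 9.8 × 4.99872) = 9.898 m/s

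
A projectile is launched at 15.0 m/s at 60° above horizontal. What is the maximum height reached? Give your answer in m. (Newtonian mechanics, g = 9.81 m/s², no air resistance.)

H = v₀² × sin²(θ) / (2g) = 15.0² × sin(60°)² / (2 × 9.81) = 225.0 × 0.75 / 19.62 = 8.601 m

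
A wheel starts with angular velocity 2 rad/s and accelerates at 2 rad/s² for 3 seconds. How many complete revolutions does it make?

θ = ω₀t + ½αt² = 2×3 + ½×2×3² = 15.0 rad
Total revolutions = θ/(2π) = 15.0/(2π) = 2.39
Complete revolutions = ⌊2.39⌋ = 2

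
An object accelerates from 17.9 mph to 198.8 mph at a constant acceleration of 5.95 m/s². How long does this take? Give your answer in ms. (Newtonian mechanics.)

v₀ = 17.9 mph × 0.44704 = 8.00202 m/s
v = 198.8 mph × 0.44704 = 88.8716 m/s
t = (v - v₀) / a = (88.8716 - 8.00202) / 5.95 = 13.5915 s
t = 13.5915 s / 0.001 = 13590 ms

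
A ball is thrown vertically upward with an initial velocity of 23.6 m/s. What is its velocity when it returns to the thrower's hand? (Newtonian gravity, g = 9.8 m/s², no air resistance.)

By conservation of energy (no air resistance), the ball returns to the throw height with the same speed as launch, but directed downward.
|v_ground| = v₀ = 23.6 m/s
v_ground = 23.6 m/s (downward)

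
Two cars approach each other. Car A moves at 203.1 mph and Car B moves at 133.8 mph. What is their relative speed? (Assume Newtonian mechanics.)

v_rel = v_A + v_B = 203.1 + 133.8 = 336.9 mph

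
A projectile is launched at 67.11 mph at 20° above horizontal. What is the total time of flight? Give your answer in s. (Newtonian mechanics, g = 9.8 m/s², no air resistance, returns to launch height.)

v₀ = 67.11 mph × 0.44704 = 30.0009 m/s
T = 2 × v₀ × sin(θ) / g = 2 × 30.0009 × sin(20°) / 9.8 = 2 × 30.0009 × 0.34202 / 9.8 = 2.094 s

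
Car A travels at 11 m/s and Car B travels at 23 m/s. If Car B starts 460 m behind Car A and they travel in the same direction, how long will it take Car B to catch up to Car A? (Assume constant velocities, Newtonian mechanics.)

Relative speed: v_rel = 23 - 11 = 12 m/s
Time to catch: t = d₀/v_rel = 460/12 = 38.33 s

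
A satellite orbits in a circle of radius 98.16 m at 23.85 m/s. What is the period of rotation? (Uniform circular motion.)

T = 2πr/v = 2π×98.16/23.85 = 25.86 s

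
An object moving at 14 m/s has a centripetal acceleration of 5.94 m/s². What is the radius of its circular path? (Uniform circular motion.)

r = v²/a_c = 14²/5.94 = 33.0 m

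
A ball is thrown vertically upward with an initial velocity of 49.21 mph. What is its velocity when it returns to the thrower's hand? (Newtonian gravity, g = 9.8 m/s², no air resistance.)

By conservation of energy (no air resistance), the ball returns to the throw height with the same speed as launch, but directed downward.
|v_ground| = v₀ = 49.21 mph
v_ground = 49.21 mph (downward)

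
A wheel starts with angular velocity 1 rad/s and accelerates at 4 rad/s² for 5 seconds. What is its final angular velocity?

ω = ω₀ + αt = 1 + 4 × 5 = 21 rad/s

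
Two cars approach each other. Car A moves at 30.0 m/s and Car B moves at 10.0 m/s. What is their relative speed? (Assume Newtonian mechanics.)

v_rel = v_A + v_B = 30.0 + 10.0 = 40.0 m/s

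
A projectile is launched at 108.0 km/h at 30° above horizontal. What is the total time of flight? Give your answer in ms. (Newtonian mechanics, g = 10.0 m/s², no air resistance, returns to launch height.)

v₀ = 108.0 km/h × 0.2777777777777778 = 30.0 m/s
T = 2 × v₀ × sin(θ) / g = 2 × 30.0 × sin(30°) / 10.0 = 2 × 30.0 × 0.5 / 10.0 = 3.0 s
T = 3.0 s / 0.001 = 3000 ms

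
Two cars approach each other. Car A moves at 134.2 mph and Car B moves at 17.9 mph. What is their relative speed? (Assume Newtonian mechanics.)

v_rel = v_A + v_B = 134.2 + 17.9 = 152.1 mph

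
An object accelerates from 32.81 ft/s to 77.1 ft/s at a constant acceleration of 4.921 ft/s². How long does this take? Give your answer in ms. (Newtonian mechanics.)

v₀ = 32.81 ft/s × 0.3048 = 10.0005 m/s
v = 77.1 ft/s × 0.3048 = 23.5001 m/s
a = 4.921 ft/s² × 0.3048 = 1.49992 m/s²
t = (v - v₀) / a = (23.5001 - 10.0005) / 1.49992 = 9.00021 s
t = 9.00021 s / 0.001 = 9000 ms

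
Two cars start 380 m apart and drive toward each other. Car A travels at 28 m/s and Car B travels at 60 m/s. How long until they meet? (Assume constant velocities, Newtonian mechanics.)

Combined speed: v_combined = 28 + 60 = 88 m/s
Time to meet: t = d/v_combined = 380/88 = 4.32 s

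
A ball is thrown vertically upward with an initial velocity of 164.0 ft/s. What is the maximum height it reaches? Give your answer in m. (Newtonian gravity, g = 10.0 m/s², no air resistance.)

v₀ = 164.0 ft/s × 0.3048 = 49.9872 m/s
h_max = v₀² / (2g) = 49.9872² / (2 × 10.0) = 2498.72 / 20.0 = 124.9 m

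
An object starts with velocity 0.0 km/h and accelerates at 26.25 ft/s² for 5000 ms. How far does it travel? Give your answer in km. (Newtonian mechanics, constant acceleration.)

v₀ = 0.0 km/h × 0.2777777777777778 = 0.0 m/s
a = 26.25 ft/s² × 0.3048 = 8.001 m/s²
t = 5000 ms × 0.001 = 5.0 s
d = v₀ × t + ½ × a × t² = 0.0 × 5.0 + 0.5 × 8.001 × 5.0² = 100.012 m
d = 100.012 m / 1000.0 = 0.1 km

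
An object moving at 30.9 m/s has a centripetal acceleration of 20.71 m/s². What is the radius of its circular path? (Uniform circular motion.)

r = v²/a_c = 30.9²/20.71 = 46.1 m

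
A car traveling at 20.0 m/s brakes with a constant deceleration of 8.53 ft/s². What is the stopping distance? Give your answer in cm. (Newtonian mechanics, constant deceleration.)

a = 8.53 ft/s² × 0.3048 = 2.59994 m/s²
d = v₀² / (2a) = 20.0² / (2 × 2.59994) = 400.0 / 5.19988 = 76.9249 m
d = 76.9249 m / 0.01 = 7692 cm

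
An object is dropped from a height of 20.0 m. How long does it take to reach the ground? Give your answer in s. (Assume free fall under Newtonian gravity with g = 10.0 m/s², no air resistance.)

t = √(2h/g) = √(2 × 20.0 / 10.0) = 2.0 s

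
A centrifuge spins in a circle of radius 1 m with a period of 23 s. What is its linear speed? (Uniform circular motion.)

v = 2πr/T = 2π×1/23 = 0.27 m/s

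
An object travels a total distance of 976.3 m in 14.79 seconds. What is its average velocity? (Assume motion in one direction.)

v_avg = Δd / Δt = 976.3 / 14.79 = 66.01 m/s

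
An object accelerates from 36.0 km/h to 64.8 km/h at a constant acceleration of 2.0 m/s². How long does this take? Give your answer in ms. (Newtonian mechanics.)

v₀ = 36.0 km/h × 0.2777777777777778 = 10.0 m/s
v = 64.8 km/h × 0.2777777777777778 = 18.0 m/s
t = (v - v₀) / a = (18.0 - 10.0) / 2.0 = 4.0 s
t = 4.0 s / 0.001 = 4000 ms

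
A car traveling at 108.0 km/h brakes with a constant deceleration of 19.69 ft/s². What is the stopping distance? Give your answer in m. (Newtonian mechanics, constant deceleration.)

v₀ = 108.0 km/h × 0.2777777777777778 = 30.0 m/s
a = 19.69 ft/s² × 0.3048 = 6.00151 m/s²
d = v₀² / (2a) = 30.0² / (2 × 6.00151) = 900.0 / 12.003 = 74.98 m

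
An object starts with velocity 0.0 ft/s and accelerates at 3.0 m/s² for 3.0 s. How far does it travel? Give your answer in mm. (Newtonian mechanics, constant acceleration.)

v₀ = 0.0 ft/s × 0.3048 = 0.0 m/s
d = v₀ × t + ½ × a × t² = 0.0 × 3.0 + 0.5 × 3.0 × 3.0² = 13.5 m
d = 13.5 m / 0.001 = 13500 mm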